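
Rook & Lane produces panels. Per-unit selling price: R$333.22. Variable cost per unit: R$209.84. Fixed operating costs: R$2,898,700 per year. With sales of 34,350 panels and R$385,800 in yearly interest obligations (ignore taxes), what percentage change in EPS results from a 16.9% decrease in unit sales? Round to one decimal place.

-75.1%

Total contribution margin = 34,350 × R$123.38 = R$4,238,103.00.
EBIT = R$4,238,103.00 − R$2,898,700 = R$1,339,403.00.
After interest of R$385,800.00, pre-tax earnings = R$953,603.00.
Degree of combined leverage = contribution ÷ (EBIT − I) = R$4,238,103.00 ÷ R$953,603.00 = 4.4443.
%ΔEPS = DCL × %ΔSales = 4.4443 × -16.9% = -75.1%.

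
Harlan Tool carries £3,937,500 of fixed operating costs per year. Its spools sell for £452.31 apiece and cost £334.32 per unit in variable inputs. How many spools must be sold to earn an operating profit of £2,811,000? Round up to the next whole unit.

57,196 spools

Contribution margin per unit = £452.31 − £334.32 = £117.99.
Need Q such that Q × £117.99 − £3,937,500 = £2,811,000, i.e. Q = £6,748,500 / £117.99 = 57,195.53 → 57,196.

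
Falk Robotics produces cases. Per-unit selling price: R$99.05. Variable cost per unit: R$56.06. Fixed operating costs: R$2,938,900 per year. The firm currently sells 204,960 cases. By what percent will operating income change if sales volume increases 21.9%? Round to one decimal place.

+32.9%

Total contribution margin = 204,960 × R$42.99 = R$8,811,230.40.
EBIT = R$8,811,230.40 − R$2,938,900 = R$5,872,330.40.
So DOL = total CM / EBIT = R$8,811,230.40 / R$5,872,330.40 = 1.5005.
So EBIT moves 1.5005 × (+21.9%) = +32.9%.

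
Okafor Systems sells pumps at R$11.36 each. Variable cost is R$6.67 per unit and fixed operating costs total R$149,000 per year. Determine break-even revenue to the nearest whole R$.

R$360,904

Contribution margin per unit = R$11.36 − R$6.67 = R$4.69, a CM ratio of R$4.69 ÷ R$11.36 = 0.4129.
Break-even sales = FC ÷ CM ratio = R$149,000 × R$11.36 / R$4.69 = R$360,904.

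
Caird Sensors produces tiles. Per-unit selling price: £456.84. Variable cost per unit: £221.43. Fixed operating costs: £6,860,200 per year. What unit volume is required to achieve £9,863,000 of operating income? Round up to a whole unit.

Contribution margin per unit = £456.84 − £221.43 = £235.41.
Required volume = (fixed costs + target profit) ÷ CM = (£6,860,200 + £9,863,000) ÷ £235.41 = 71,038.61, so 71,039 tiles.

71,039 tiles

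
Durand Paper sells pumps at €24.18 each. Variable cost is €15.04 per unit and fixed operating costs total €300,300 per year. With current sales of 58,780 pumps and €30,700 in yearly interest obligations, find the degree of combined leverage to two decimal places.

2.60

At 58,780 units, contribution = 58,780 × €9.14 = €537,249.20.
Subtracting fixed costs: EBIT = €537,249.20 − €300,300 = €236,949.20. Interest = €30,700.00.
DOL = €537,249.20 ÷ €236,949.20 = 2.2674; DFL = €236,949.20 ÷ €206,249.20 = 1.1488.
DCL = DOL × DFL = 2.2674 × 1.1488 = 2.6048.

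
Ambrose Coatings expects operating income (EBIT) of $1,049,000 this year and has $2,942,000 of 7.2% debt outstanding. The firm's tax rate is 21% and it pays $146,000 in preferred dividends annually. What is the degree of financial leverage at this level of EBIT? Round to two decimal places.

Annual interest charges come to $211,824.00.
Preferred dividends grossed up pre-tax: $146,000 / (1 − 0.21) = $184,810.13.
DFL = EBIT ÷ [EBIT − I − D_p/(1−t)] = $1,049,000 ÷ [$1,049,000 − $211,824.00 − $184,810.13] = $1,049,000 ÷ $652,365.87 = 1.6080.

1.61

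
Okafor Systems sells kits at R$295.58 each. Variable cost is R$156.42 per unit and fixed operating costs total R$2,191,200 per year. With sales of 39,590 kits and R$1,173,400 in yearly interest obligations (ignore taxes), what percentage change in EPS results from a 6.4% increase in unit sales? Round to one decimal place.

+16.4%

At 39,590 units, contribution = 39,590 × R$139.16 = R$5,509,344.40.
EBIT = R$5,509,344.40 − R$2,191,200 = R$3,318,144.40.
After interest of R$1,173,400.00, pre-tax earnings = R$2,144,744.40.
Degree of combined leverage = contribution ÷ (EBIT − I) = R$5,509,344.40 ÷ R$2,144,744.40 = 2.5688.
%ΔEPS = DCL × %ΔSales = 2.5688 × +6.4% = +16.4%.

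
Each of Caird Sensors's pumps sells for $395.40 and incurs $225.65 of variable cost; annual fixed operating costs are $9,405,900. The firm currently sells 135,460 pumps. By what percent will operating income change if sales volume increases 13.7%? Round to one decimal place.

+23.2%

Total contribution margin = 135,460 × $169.75 = $22,994,335.00.
EBIT = $22,994,335.00 − $9,405,900 = $13,588,435.00.
DOL = contribution ÷ EBIT = $22,994,335.00 ÷ $13,588,435.00 = 1.6922.
So EBIT moves 1.6922 × (+13.7%) = +23.2%.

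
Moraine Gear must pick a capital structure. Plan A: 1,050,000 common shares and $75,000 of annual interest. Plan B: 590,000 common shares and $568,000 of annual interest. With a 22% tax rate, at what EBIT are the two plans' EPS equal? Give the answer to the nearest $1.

$1,200,326

At indifference, (EBIT − 75,000)(1 − t)/1,050,000 = (EBIT − 568,000)(1 − t)/590,000.
Cancelling (1 − t) and cross-multiplying: 590,000·(EBIT − 75,000) = 1,050,000·(EBIT − 568,000).
Solving, EBIT = (568,000·1,050,000 − 75,000·590,000) / (1,050,000 − 590,000) = 552,150,000,000 / 460,000 = 1,200,326.09.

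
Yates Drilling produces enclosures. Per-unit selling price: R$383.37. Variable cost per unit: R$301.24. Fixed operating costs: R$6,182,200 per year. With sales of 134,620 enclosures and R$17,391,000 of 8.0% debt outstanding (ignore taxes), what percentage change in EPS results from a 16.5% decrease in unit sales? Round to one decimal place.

Contribution at this volume is 134,620 × R$82.13 = R$11,056,340.60.
Operating income = contribution − fixed costs = R$11,056,340.60 − R$6,182,200 = R$4,874,140.60.
Interest = R$1,391,280.00, so EBIT − I = R$3,482,860.60.
Degree of combined leverage = contribution ÷ (EBIT − I) = R$11,056,340.60 ÷ R$3,482,860.60 = 3.1745.
EPS therefore changes by 3.1745 × (-16.5%) = -52.4%.

-52.4%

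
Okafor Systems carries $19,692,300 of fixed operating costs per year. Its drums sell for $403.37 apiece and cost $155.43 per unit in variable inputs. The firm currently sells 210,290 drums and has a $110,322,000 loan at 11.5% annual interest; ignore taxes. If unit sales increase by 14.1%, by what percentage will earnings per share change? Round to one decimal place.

Total contribution margin = 210,290 × $247.94 = $52,139,302.60.
Operating income = contribution − fixed costs = $52,139,302.60 − $19,692,300 = $32,447,002.60.
After interest of $12,687,030.00, pre-tax earnings = $19,759,972.60.
Degree of combined leverage = contribution ÷ (EBIT − I) = $52,139,302.60 ÷ $19,759,972.60 = 2.6386.
EPS therefore changes by 2.6386 × (+14.1%) = +37.2%.

+37.2%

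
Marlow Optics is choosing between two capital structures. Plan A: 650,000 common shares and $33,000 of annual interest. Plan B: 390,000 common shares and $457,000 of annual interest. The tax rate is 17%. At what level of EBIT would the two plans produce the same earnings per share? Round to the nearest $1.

Set EPS_A = EPS_B: (EBIT − $33,000)(1 − 0.17) ÷ 650,000 = (EBIT − $457,000)(1 − 0.17) ÷ 390,000.
Cancelling (1 − t) and cross-multiplying: 390,000·(EBIT − 33,000) = 650,000·(EBIT − 457,000).
Solving, EBIT = (457,000·650,000 − 33,000·390,000) / (650,000 − 390,000) = 284,180,000,000 / 260,000 = 1,093,000.00.

$1,093,000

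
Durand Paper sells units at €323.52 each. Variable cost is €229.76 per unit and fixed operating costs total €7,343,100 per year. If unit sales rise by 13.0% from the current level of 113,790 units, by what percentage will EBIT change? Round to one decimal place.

+41.7%

At 113,790 units, contribution = 113,790 × €93.76 = €10,668,950.40.
Operating income = contribution − fixed costs = €10,668,950.40 − €7,343,100 = €3,325,850.40.
Degree of operating leverage = €10,668,950.40 / €3,325,850.40 = 3.2079.
Operating income changes by 3.2079 × +13.0% = +41.7%.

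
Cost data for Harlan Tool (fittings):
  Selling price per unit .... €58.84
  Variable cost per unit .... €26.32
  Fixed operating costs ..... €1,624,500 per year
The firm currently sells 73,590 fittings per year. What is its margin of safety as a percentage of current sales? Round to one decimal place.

Each unit contributes €58.84 − €26.32 = €32.52. Break-even units = €1,624,500 ÷ €32.52 = 49,953.87; break-even revenue = 49,953.87 × €58.84 = €2,939,285.98.
Actual sales revenue = 73,590 × €58.84 = €4,330,035.60.
Margin of safety = (€4,330,035.60 − €2,939,285.98) ÷ €4,330,035.60 = 32.1%.

32.1%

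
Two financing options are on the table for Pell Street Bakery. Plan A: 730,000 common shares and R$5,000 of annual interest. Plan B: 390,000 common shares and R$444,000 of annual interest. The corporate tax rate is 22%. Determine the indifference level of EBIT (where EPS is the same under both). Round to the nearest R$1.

At indifference, (EBIT − 5,000)(1 − t)/730,000 = (EBIT − 444,000)(1 − t)/390,000.
The (1 − t) factor cancels: (EBIT − 5,000) × 390,000 = (EBIT − 444,000) × 730,000.
EBIT × (730,000 − 390,000) = 444,000 × 730,000 − 5,000 × 390,000 = 322,170,000,000, so EBIT = 322,170,000,000 ÷ 340,000 = 947,558.82.

R$947,559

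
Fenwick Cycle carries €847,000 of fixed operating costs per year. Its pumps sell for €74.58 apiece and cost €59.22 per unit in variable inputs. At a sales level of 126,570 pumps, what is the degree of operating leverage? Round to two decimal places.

Contribution at this volume is 126,570 × €15.36 = €1,944,115.20.
EBIT = €1,944,115.20 − €847,000 = €1,097,115.20.
Degree of operating leverage = €1,944,115.20 / €1,097,115.20 = 1.7720.

1.77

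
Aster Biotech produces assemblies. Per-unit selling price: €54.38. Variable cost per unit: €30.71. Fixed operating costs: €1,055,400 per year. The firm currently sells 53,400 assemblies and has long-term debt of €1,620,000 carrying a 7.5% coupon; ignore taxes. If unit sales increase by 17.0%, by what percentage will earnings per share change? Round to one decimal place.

+246.8%

Contribution at this volume is 53,400 × €23.67 = €1,263,978.00.
Subtracting fixed costs: EBIT = €1,263,978.00 − €1,055,400 = €208,578.00.
After interest of €121,500.00, pre-tax earnings = €87,078.00.
DCL = total CM / (EBIT − I) = €1,263,978.00 / €87,078.00 = 14.5155.
EPS therefore changes by 14.5155 × (+17.0%) = +246.8%.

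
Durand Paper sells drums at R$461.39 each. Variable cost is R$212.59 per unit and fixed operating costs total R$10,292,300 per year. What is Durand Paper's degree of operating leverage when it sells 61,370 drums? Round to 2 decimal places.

Contribution at this volume is 61,370 × R$248.80 = R$15,268,856.00.
Operating income = contribution − fixed costs = R$15,268,856.00 − R$10,292,300 = R$4,976,556.00.
Degree of operating leverage = R$15,268,856.00 / R$4,976,556.00 = 3.0682.

3.07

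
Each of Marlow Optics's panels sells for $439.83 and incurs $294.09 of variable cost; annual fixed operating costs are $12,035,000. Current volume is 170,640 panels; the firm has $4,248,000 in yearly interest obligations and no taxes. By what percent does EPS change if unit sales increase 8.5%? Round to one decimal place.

+24.6%

Total contribution margin = 170,640 × $145.74 = $24,869,073.60.
Subtracting fixed costs: EBIT = $24,869,073.60 − $12,035,000 = $12,834,073.60.
After interest of $4,248,000.00, pre-tax earnings = $8,586,073.60.
DCL = total CM / (EBIT − I) = $24,869,073.60 / $8,586,073.60 = 2.8964.
%ΔEPS = DCL × %ΔSales = 2.8964 × +8.5% = +24.6%.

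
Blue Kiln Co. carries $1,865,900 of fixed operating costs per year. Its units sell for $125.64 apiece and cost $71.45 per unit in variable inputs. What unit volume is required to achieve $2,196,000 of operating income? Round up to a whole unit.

Each unit contributes $125.64 − $71.45 = $54.19.
Units = (FC + target) / CM = ($1,865,900 + $2,196,000) / $54.19 = 74,956.63, so 74,957 units.

74,957 units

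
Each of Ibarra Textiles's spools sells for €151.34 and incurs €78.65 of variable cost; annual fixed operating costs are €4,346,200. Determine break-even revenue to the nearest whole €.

Contribution margin per unit = €151.34 − €78.65 = €72.69, a CM ratio of €72.69 ÷ €151.34 = 0.4803.
Break-even revenue = fixed costs × price ÷ CM = €4,346,200 × €151.34 ÷ €72.69 = €9,048,754.

€9,048,754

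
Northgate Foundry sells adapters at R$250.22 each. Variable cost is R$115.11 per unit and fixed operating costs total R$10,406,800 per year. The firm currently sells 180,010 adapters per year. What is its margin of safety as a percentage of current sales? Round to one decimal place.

Contribution margin per unit = R$250.22 − R$115.11 = R$135.11. Break-even units = R$10,406,800 ÷ R$135.11 = 77,024.65; break-even revenue = 77,024.65 × R$250.22 = R$19,273,107.07.
Current sales = 180,010 × R$250.22 = R$45,042,102.20.
Margin of safety = (R$45,042,102.20 − R$19,273,107.07) ÷ R$45,042,102.20 = 57.2%.

57.2%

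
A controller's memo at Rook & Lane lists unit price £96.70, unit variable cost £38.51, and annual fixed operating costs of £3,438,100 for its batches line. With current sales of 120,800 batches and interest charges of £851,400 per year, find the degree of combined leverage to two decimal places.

2.57

At 120,800 units, contribution = 120,800 × £58.19 = £7,029,352.00.
Subtracting fixed costs: EBIT = £7,029,352.00 − £3,438,100 = £3,591,252.00. Interest = £851,400.00.
DOL = £7,029,352.00 ÷ £3,591,252.00 = 1.9574; DFL = £3,591,252.00 ÷ £2,739,852.00 = 1.3107.
Combined leverage = 1.9574 × 1.3107 = 2.5656.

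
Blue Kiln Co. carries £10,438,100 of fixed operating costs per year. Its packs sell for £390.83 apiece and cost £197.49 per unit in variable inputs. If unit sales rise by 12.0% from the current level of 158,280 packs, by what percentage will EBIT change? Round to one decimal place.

+18.2%

Total contribution margin = 158,280 × £193.34 = £30,601,855.20.
Subtracting fixed costs: EBIT = £30,601,855.20 − £10,438,100 = £20,163,755.20.
DOL = contribution ÷ EBIT = £30,601,855.20 ÷ £20,163,755.20 = 1.5177.
Operating income changes by 1.5177 × +12.0% = +18.2%.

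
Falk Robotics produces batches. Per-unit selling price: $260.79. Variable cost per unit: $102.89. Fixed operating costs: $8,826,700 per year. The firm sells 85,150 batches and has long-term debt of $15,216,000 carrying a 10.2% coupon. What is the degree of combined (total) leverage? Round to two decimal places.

4.38

Total contribution margin = 85,150 × $157.90 = $13,445,185.00.
EBIT = $13,445,185.00 − $8,826,700 = $4,618,485.00. Interest = $1,552,032.00.
DOL = $13,445,185.00 ÷ $4,618,485.00 = 2.9112; DFL = $4,618,485.00 ÷ $3,066,453.00 = 1.5061.
Combined leverage = 2.9112 × 1.5061 = 4.3846.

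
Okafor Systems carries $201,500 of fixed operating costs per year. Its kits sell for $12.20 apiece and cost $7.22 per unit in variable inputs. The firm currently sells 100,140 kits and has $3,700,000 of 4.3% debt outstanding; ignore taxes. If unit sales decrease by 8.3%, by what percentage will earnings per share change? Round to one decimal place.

-30.0%

Total contribution margin = 100,140 × $4.98 = $498,697.20.
EBIT = $498,697.20 − $201,500 = $297,197.20.
After interest of $159,100.00, pre-tax earnings = $138,097.20.
DCL = total CM / (EBIT − I) = $498,697.20 / $138,097.20 = 3.6112.
EPS therefore changes by 3.6112 × (-8.3%) = -30.0%.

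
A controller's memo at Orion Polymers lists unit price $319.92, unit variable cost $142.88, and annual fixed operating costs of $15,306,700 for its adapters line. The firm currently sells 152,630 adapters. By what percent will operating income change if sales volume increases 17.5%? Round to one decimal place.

Contribution at this volume is 152,630 × $177.04 = $27,021,615.20.
Subtracting fixed costs: EBIT = $27,021,615.20 − $15,306,700 = $11,714,915.20.
DOL = contribution ÷ EBIT = $27,021,615.20 ÷ $11,714,915.20 = 2.3066.
So EBIT moves 2.3066 × (+17.5%) = +40.4%.

+40.4%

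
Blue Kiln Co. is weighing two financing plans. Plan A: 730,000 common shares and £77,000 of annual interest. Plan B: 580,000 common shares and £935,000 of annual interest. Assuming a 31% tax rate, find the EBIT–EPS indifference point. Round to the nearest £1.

Set EPS_A = EPS_B: (EBIT − £77,000)(1 − 0.31) ÷ 730,000 = (EBIT − £935,000)(1 − 0.31) ÷ 580,000.
Cancelling (1 − t) and cross-multiplying: 580,000·(EBIT − 77,000) = 730,000·(EBIT − 935,000).
EBIT × (730,000 − 580,000) = 935,000 × 730,000 − 77,000 × 580,000 = 637,890,000,000, so EBIT = 637,890,000,000 ÷ 150,000 = 4,252,600.00.

£4,252,600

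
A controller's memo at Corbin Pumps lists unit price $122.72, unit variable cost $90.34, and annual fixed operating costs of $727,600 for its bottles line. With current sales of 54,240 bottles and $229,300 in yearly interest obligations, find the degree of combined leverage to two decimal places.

At 54,240 units, contribution = 54,240 × $32.38 = $1,756,291.20.
Subtracting fixed costs: EBIT = $1,756,291.20 − $727,600 = $1,028,691.20. Interest = $229,300.00.
DOL = $1,756,291.20 ÷ $1,028,691.20 = 1.7073; DFL = $1,028,691.20 ÷ $799,391.20 = 1.2868.
Combined leverage = 1.7073 × 1.2868 = 2.1970.

2.20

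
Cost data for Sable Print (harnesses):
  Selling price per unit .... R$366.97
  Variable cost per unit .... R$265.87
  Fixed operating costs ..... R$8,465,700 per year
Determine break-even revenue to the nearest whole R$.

CM per unit = R$366.97 − R$265.87 = R$101.10; CM ratio = R$101.10 / R$366.97 = 0.2755.
Break-even revenue = fixed costs × price ÷ CM = R$8,465,700 × R$366.97 ÷ R$101.10 = R$30,728,565.

R$30,728,565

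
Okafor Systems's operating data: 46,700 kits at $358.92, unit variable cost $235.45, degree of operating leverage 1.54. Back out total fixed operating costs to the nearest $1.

$2,021,861

Contribution at this volume is 46,700 × $123.47 = $5,766,049.00.
DOL = contribution / EBIT, so EBIT = $5,766,049.00 / 1.54 = $3,744,187.66.
Fixed costs = CM − EBIT = $5,766,049.00 − $3,744,187.66 = $2,021,861.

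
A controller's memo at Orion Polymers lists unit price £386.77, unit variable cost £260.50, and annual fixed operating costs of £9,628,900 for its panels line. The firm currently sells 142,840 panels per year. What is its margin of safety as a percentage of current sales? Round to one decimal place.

Each unit contributes £386.77 − £260.50 = £126.27. Break-even units = £9,628,900 ÷ £126.27 = 76,256.43; break-even revenue = 76,256.43 × £386.77 = £29,493,701.22.
Current sales = 142,840 × £386.77 = £55,246,226.80.
Margin of safety = (£55,246,226.80 − £29,493,701.22) ÷ £55,246,226.80 = 46.6%.

46.6%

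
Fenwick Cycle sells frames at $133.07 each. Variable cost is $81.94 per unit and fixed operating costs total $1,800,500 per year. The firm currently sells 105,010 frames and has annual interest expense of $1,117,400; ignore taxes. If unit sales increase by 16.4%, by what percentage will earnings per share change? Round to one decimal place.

+35.9%

Total contribution margin = 105,010 × $51.13 = $5,369,161.30.
Subtracting fixed costs: EBIT = $5,369,161.30 − $1,800,500 = $3,568,661.30.
Interest = $1,117,400.00, so EBIT − I = $2,451,261.30.
DCL = total CM / (EBIT − I) = $5,369,161.30 / $2,451,261.30 = 2.1904.
%ΔEPS = DCL × %ΔSales = 2.1904 × +16.4% = +35.9%.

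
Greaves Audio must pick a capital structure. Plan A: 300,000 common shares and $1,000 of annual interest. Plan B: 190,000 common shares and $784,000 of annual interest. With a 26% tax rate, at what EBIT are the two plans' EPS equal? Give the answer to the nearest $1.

Set EPS_A = EPS_B: (EBIT − $1,000)(1 − 0.26) ÷ 300,000 = (EBIT − $784,000)(1 − 0.26) ÷ 190,000.
Cancelling (1 − t) and cross-multiplying: 190,000·(EBIT − 1,000) = 300,000·(EBIT − 784,000).
Solving, EBIT = (784,000·300,000 − 1,000·190,000) / (300,000 − 190,000) = 235,010,000,000 / 110,000 = 2,136,454.55.

$2,136,455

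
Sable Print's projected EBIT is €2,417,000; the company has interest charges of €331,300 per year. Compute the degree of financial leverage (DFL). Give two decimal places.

1.16

Annual interest charges come to €331,300.00.
Degree of financial leverage = EBIT / (EBIT − interest) = €2,417,000 / €2,085,700.00 = 1.1588.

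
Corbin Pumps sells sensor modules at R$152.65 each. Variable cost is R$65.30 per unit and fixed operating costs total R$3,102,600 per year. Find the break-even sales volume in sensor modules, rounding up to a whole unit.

Unit CM = price − variable cost = R$152.65 − R$65.30 = R$87.35.
Break-even volume = fixed costs ÷ CM per unit = R$3,102,600 ÷ R$87.35 = 35,519.18, so 35,520 sensor modules.

35,520 sensor modules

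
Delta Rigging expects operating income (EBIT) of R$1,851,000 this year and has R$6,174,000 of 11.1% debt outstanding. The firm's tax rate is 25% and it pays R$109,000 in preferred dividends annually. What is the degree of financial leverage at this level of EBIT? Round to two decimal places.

Annual interest charges come to R$685,314.00.
Preferred dividends grossed up pre-tax: R$109,000 / (1 − 0.25) = R$145,333.33.
DFL = EBIT ÷ [EBIT − I − D_p/(1−t)] = R$1,851,000 ÷ [R$1,851,000 − R$685,314.00 − R$145,333.33] = R$1,851,000 ÷ R$1,020,352.67 = 1.8141.

1.81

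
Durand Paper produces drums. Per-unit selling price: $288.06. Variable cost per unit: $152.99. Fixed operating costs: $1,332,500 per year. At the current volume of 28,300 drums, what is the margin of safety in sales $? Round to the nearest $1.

$5,310,313

Each unit contributes $288.06 − $152.99 = $135.07. Break-even units = $1,332,500 ÷ $135.07 = 9,865.26; break-even revenue = 9,865.26 × $288.06 = $2,841,785.37.
Actual sales revenue = 28,300 × $288.06 = $8,152,098.00.
Margin of safety = $8,152,098.00 − $2,841,785.37 = $5,310,313.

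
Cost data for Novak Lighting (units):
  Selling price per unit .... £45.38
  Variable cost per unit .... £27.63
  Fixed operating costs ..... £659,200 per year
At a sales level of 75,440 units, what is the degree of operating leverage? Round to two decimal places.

Contribution at this volume is 75,440 × £17.75 = £1,339,060.00.
Operating income = contribution − fixed costs = £1,339,060.00 − £659,200 = £679,860.00.
Degree of operating leverage = £1,339,060.00 / £679,860.00 = 1.9696.

1.97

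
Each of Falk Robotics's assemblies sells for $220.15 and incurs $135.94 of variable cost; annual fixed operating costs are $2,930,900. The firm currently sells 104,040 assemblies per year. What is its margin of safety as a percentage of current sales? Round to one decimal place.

66.5%

Contribution margin per unit = $220.15 − $135.94 = $84.21. Break-even units = $2,930,900 ÷ $84.21 = 34,804.66; break-even revenue = 34,804.66 × $220.15 = $7,662,244.80.
Actual sales revenue = 104,040 × $220.15 = $22,904,406.00.
Margin of safety = ($22,904,406.00 − $7,662,244.80) ÷ $22,904,406.00 = 66.5%.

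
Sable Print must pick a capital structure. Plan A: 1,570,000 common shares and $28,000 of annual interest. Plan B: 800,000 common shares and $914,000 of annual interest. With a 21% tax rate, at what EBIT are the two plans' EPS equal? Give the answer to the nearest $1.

At indifference, (EBIT − 28,000)(1 − t)/1,570,000 = (EBIT − 914,000)(1 − t)/800,000.
Cancelling (1 − t) and cross-multiplying: 800,000·(EBIT − 28,000) = 1,570,000·(EBIT − 914,000).
Solving, EBIT = (914,000·1,570,000 − 28,000·800,000) / (1,570,000 − 800,000) = 1,412,580,000,000 / 770,000 = 1,834,519.48.

$1,834,519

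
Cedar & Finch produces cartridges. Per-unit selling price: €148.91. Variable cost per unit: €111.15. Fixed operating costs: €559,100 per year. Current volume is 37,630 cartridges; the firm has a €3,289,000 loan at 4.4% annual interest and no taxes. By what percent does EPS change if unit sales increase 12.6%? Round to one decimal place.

+25.0%

Contribution at this volume is 37,630 × €37.76 = €1,420,908.80.
Subtracting fixed costs: EBIT = €1,420,908.80 − €559,100 = €861,808.80.
After interest of €144,716.00, pre-tax earnings = €717,092.80.
DCL = total CM / (EBIT − I) = €1,420,908.80 / €717,092.80 = 1.9815.
EPS therefore changes by 1.9815 × (+12.6%) = +25.0%.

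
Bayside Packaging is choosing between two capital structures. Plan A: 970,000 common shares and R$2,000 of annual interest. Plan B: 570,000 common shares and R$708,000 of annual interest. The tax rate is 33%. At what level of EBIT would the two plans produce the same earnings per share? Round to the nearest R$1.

At indifference, (EBIT − 2,000)(1 − t)/970,000 = (EBIT − 708,000)(1 − t)/570,000.
The (1 − t) factor cancels: (EBIT − 2,000) × 570,000 = (EBIT − 708,000) × 970,000.
EBIT × (970,000 − 570,000) = 708,000 × 970,000 − 2,000 × 570,000 = 685,620,000,000, so EBIT = 685,620,000,000 ÷ 400,000 = 1,714,050.00.

R$1,714,050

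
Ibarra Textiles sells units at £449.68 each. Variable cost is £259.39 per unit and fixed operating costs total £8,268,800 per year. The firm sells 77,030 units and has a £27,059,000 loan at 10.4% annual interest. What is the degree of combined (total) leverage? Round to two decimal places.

At 77,030 units, contribution = 77,030 × £190.29 = £14,658,038.70.
EBIT = £14,658,038.70 − £8,268,800 = £6,389,238.70. Interest = £2,814,136.00.
DOL = £14,658,038.70 ÷ £6,389,238.70 = 2.2942; DFL = £6,389,238.70 ÷ £3,575,102.70 = 1.7871.
Combined leverage = 2.2942 × 1.7871 = 4.1000.

4.10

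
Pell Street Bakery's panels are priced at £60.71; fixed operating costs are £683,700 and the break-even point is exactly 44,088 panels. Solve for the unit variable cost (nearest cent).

£45.20

Contribution per unit must be FC / Q = £683,700 / 44,088 = £15.5076.
Variable cost per unit = £60.71 − £15.5076 = £45.20.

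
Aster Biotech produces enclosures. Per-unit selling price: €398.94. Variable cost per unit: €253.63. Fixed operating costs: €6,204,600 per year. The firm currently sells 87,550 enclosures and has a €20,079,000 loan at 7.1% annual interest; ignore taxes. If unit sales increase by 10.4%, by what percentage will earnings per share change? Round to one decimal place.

Contribution at this volume is 87,550 × €145.31 = €12,721,890.50.
EBIT = €12,721,890.50 − €6,204,600 = €6,517,290.50.
After interest of €1,425,609.00, pre-tax earnings = €5,091,681.50.
Degree of combined leverage = contribution ÷ (EBIT − I) = €12,721,890.50 ÷ €5,091,681.50 = 2.4986.
%ΔEPS = DCL × %ΔSales = 2.4986 × +10.4% = +26.0%.

+26.0%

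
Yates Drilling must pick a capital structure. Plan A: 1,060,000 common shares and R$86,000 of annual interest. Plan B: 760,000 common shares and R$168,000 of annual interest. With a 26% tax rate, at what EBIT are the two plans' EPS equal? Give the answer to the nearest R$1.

At indifference, (EBIT − 86,000)(1 − t)/1,060,000 = (EBIT − 168,000)(1 − t)/760,000.
Cancelling (1 − t) and cross-multiplying: 760,000·(EBIT − 86,000) = 1,060,000·(EBIT − 168,000).
Solving, EBIT = (168,000·1,060,000 − 86,000·760,000) / (1,060,000 − 760,000) = 112,720,000,000 / 300,000 = 375,733.33.

R$375,733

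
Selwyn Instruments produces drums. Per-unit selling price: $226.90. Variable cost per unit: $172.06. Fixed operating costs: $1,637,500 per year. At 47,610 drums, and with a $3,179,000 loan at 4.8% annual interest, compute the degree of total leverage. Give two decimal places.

Contribution at this volume is 47,610 × $54.84 = $2,610,932.40.
Operating income = contribution − fixed costs = $2,610,932.40 − $1,637,500 = $973,432.40. Interest = $152,592.00, so EBIT − I = $820,840.40.
Degree of total leverage = total CM / (EBIT − interest) = $2,610,932.40 / $820,840.40 = 3.1808.

3.18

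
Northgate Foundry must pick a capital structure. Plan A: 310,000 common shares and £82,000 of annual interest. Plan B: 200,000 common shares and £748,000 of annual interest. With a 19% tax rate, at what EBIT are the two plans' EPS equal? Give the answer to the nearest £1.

£1,958,909

Set EPS_A = EPS_B: (EBIT − £82,000)(1 − 0.19) ÷ 310,000 = (EBIT − £748,000)(1 − 0.19) ÷ 200,000.
The (1 − t) factor cancels: (EBIT − 82,000) × 200,000 = (EBIT − 748,000) × 310,000.
EBIT × (310,000 − 200,000) = 748,000 × 310,000 − 82,000 × 200,000 = 215,480,000,000, so EBIT = 215,480,000,000 ÷ 110,000 = 1,958,909.09.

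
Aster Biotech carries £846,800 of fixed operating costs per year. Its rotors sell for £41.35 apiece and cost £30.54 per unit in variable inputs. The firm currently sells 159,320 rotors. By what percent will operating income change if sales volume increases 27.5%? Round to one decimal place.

Total contribution margin = 159,320 × £10.81 = £1,722,249.20.
Operating income = contribution − fixed costs = £1,722,249.20 − £846,800 = £875,449.20.
Degree of operating leverage = £1,722,249.20 / £875,449.20 = 1.9673.
Operating income changes by 1.9673 × +27.5% = +54.1%.

+54.1%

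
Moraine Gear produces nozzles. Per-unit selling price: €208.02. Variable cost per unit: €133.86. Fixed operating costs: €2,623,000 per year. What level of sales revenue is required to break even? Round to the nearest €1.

CM per unit = €208.02 − €133.86 = €74.16; CM ratio = €74.16 / €208.02 = 0.3565.
Break-even sales = FC ÷ CM ratio = €2,623,000 × €208.02 / €74.16 = €7,357,557.

€7,357,557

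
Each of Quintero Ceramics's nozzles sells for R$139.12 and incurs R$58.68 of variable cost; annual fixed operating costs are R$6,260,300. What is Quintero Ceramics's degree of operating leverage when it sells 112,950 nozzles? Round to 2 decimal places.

Total contribution margin = 112,950 × R$80.44 = R$9,085,698.00.
Operating income = contribution − fixed costs = R$9,085,698.00 − R$6,260,300 = R$2,825,398.00.
Degree of operating leverage = R$9,085,698.00 / R$2,825,398.00 = 3.2157.

3.22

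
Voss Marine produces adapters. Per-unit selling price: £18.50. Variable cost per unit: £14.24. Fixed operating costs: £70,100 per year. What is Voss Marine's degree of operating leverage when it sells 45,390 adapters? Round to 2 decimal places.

1.57

Total contribution margin = 45,390 × £4.26 = £193,361.40.
Operating income = contribution − fixed costs = £193,361.40 − £70,100 = £123,261.40.
So DOL = total CM / EBIT = £193,361.40 / £123,261.40 = 1.5687.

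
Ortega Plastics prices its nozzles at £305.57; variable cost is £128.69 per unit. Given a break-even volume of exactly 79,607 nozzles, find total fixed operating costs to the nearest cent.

£14,080,886.16

Unit CM = price − variable cost = £305.57 − £128.69 = £176.88.
Fixed costs = break-even units × CM = 79,607 × £176.88 = £14,080,886.16.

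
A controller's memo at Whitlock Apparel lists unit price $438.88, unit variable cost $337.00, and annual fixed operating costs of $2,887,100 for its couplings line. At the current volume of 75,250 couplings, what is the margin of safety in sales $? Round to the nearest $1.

Each unit contributes $438.88 − $337.00 = $101.88. Break-even units = $2,887,100 ÷ $101.88 = 28,338.24; break-even revenue = 28,338.24 × $438.88 = $12,437,087.24.
Actual sales revenue = 75,250 × $438.88 = $33,025,720.00.
Margin of safety = $33,025,720.00 − $12,437,087.24 = $20,588,633.

$20,588,633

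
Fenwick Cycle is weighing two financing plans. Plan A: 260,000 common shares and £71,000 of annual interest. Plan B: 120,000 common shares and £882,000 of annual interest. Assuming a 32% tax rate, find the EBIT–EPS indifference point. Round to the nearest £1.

Set EPS_A = EPS_B: (EBIT − £71,000)(1 − 0.32) ÷ 260,000 = (EBIT − £882,000)(1 − 0.32) ÷ 120,000.
Cancelling (1 − t) and cross-multiplying: 120,000·(EBIT − 71,000) = 260,000·(EBIT − 882,000).
Solving, EBIT = (882,000·260,000 − 71,000·120,000) / (260,000 − 120,000) = 220,800,000,000 / 140,000 = 1,577,142.86.

£1,577,143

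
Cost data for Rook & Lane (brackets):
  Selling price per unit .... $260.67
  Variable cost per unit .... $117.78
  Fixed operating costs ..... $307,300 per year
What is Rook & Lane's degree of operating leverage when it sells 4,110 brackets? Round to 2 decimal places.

2.10

Total contribution margin = 4,110 × $142.89 = $587,277.90.
EBIT = $587,277.90 − $307,300 = $279,977.90.
So DOL = total CM / EBIT = $587,277.90 / $279,977.90 = 2.0976.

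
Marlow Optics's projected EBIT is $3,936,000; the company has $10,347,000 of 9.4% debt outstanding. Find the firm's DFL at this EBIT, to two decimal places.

Annual interest charges come to $972,618.00.
Degree of financial leverage = EBIT / (EBIT − interest) = $3,936,000 / $2,963,382.00 = 1.3282.

1.33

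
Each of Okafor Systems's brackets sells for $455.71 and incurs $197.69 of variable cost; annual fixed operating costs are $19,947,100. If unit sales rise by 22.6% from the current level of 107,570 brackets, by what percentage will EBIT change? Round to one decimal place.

+80.3%

At 107,570 units, contribution = 107,570 × $258.02 = $27,755,211.40.
EBIT = $27,755,211.40 − $19,947,100 = $7,808,111.40.
DOL = contribution ÷ EBIT = $27,755,211.40 ÷ $7,808,111.40 = 3.5547.
%ΔEBIT = DOL × %ΔSales = 3.5547 × +22.6% = +80.3%.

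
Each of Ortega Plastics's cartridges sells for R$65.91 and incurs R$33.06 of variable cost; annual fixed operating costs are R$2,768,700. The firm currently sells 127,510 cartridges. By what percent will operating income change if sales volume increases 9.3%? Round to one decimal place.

At 127,510 units, contribution = 127,510 × R$32.85 = R$4,188,703.50.
EBIT = R$4,188,703.50 − R$2,768,700 = R$1,420,003.50.
So DOL = total CM / EBIT = R$4,188,703.50 / R$1,420,003.50 = 2.9498.
So EBIT moves 2.9498 × (+9.3%) = +27.4%.

+27.4%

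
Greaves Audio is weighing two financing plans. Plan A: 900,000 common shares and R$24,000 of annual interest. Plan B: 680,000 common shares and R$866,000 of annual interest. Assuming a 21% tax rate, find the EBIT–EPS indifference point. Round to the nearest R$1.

R$3,468,545

Set EPS_A = EPS_B: (EBIT − R$24,000)(1 − 0.21) ÷ 900,000 = (EBIT − R$866,000)(1 − 0.21) ÷ 680,000.
The (1 − t) factor cancels: (EBIT − 24,000) × 680,000 = (EBIT − 866,000) × 900,000.
EBIT × (900,000 − 680,000) = 866,000 × 900,000 − 24,000 × 680,000 = 763,080,000,000, so EBIT = 763,080,000,000 ÷ 220,000 = 3,468,545.45.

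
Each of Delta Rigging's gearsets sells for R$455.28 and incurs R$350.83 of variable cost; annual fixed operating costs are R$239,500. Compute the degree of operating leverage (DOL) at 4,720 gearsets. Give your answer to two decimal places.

1.94

Total contribution margin = 4,720 × R$104.45 = R$493,004.00.
EBIT = R$493,004.00 − R$239,500 = R$253,504.00.
Degree of operating leverage = R$493,004.00 / R$253,504.00 = 1.9448.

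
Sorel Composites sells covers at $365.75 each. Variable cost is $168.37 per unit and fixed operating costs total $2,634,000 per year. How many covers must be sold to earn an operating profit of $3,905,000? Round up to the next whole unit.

33,129 covers

Contribution margin per unit = $365.75 − $168.37 = $197.38.
Units = (FC + target) / CM = ($2,634,000 + $3,905,000) / $197.38 = 33,128.99, so 33,129 covers.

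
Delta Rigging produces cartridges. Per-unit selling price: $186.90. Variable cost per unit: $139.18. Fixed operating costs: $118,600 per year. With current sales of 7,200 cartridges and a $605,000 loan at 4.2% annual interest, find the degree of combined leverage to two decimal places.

Contribution at this volume is 7,200 × $47.72 = $343,584.00.
Subtracting fixed costs: EBIT = $343,584.00 − $118,600 = $224,984.00. Interest = $25,410.00.
DOL = $343,584.00 ÷ $224,984.00 = 1.5271; DFL = $224,984.00 ÷ $199,574.00 = 1.1273.
DCL = DOL × DFL = 1.5271 × 1.1273 = 1.7215.

1.72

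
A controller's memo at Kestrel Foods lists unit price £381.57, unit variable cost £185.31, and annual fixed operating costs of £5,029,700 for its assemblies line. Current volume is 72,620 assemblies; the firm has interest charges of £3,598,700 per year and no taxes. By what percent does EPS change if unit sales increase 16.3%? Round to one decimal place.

At 72,620 units, contribution = 72,620 × £196.26 = £14,252,401.20.
Operating income = contribution − fixed costs = £14,252,401.20 − £5,029,700 = £9,222,701.20.
After interest of £3,598,700.00, pre-tax earnings = £5,624,001.20.
Degree of combined leverage = contribution ÷ (EBIT − I) = £14,252,401.20 ÷ £5,624,001.20 = 2.5342.
EPS therefore changes by 2.5342 × (+16.3%) = +41.3%.

+41.3%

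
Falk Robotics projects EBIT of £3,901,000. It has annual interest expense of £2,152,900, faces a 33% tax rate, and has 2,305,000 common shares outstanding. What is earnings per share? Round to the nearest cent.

£0.51

Interest = £2,152,900.00, so EBT = £3,901,000 − £2,152,900.00 = £1,748,100.00.
Net income = £1,748,100.00 × (1 − 0.33) = £1,171,227.00.
Per share: £1,171,227.00 / 2,305,000 shares = £0.51.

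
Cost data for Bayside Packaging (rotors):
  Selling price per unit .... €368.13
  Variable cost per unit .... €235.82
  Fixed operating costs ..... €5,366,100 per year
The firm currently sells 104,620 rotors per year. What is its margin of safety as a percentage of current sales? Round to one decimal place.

Contribution margin per unit = €368.13 − €235.82 = €132.31. Break-even units = €5,366,100 ÷ €132.31 = 40,557.03; break-even revenue = 40,557.03 × €368.13 = €14,930,257.68.
Actual sales revenue = 104,620 × €368.13 = €38,513,760.60.
Margin of safety = (€38,513,760.60 − €14,930,257.68) ÷ €38,513,760.60 = 61.2%.

61.2%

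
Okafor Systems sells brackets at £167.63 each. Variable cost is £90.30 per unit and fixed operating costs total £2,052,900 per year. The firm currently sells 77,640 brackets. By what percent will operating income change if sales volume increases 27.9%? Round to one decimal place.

+42.4%

Contribution at this volume is 77,640 × £77.33 = £6,003,901.20.
Subtracting fixed costs: EBIT = £6,003,901.20 − £2,052,900 = £3,951,001.20.
So DOL = total CM / EBIT = £6,003,901.20 / £3,951,001.20 = 1.5196.
So EBIT moves 1.5196 × (+27.9%) = +42.4%.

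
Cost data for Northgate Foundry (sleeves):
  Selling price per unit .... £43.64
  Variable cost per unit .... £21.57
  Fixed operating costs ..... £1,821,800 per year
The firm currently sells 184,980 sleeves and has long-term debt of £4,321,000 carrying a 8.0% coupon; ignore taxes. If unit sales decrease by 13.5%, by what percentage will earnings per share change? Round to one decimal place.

-28.8%

Contribution at this volume is 184,980 × £22.07 = £4,082,508.60.
Subtracting fixed costs: EBIT = £4,082,508.60 − £1,821,800 = £2,260,708.60.
After interest of £345,680.00, pre-tax earnings = £1,915,028.60.
Degree of combined leverage = contribution ÷ (EBIT − I) = £4,082,508.60 ÷ £1,915,028.60 = 2.1318.
EPS therefore changes by 2.1318 × (-13.5%) = -28.8%.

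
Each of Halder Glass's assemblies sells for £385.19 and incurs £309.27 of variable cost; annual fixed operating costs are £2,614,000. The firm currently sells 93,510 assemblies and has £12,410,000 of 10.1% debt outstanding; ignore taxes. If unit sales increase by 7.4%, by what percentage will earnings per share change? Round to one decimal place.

At 93,510 units, contribution = 93,510 × £75.92 = £7,099,279.20.
Operating income = contribution − fixed costs = £7,099,279.20 − £2,614,000 = £4,485,279.20.
After interest of £1,253,410.00, pre-tax earnings = £3,231,869.20.
Degree of combined leverage = contribution ÷ (EBIT − I) = £7,099,279.20 ÷ £3,231,869.20 = 2.1966.
%ΔEPS = DCL × %ΔSales = 2.1966 × +7.4% = +16.3%.

+16.3%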